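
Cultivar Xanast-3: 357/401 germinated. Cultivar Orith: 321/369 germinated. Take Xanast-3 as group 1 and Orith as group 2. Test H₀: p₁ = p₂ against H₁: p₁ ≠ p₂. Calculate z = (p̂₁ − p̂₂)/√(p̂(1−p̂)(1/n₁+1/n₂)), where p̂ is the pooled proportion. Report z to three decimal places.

z = 0.870

p̂₁ = 357/401 = 0.89027, p̂₂ = 321/369 = 0.86992.
Pooled p̂ = (357+321)/(401+369) = 678/770 = 0.88052.
SE = √(p̂(1−p̂)(1/n₁+1/n₂)) = √(0.88052·0.11948·0.00520379) = √(0.000547465) = 0.02340.
z = (0.89027 − 0.86992)/0.02340 = 0.02035/0.02340 = 0.870.
Two-sided p-value ≈ 2·Φ(−0.870) = 0.3843.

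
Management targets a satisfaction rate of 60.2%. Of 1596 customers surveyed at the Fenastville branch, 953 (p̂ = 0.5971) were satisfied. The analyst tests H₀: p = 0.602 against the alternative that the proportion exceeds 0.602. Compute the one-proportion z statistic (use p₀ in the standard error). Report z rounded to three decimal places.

z = -0.398

p̂ = 953/1596 ≈ 0.59712.
Standard error under H₀: √(0.602×0.398/1596) = 0.01225.
z = (0.59712 − 0.602)/0.01225 = -0.00488/0.01225 = -0.398.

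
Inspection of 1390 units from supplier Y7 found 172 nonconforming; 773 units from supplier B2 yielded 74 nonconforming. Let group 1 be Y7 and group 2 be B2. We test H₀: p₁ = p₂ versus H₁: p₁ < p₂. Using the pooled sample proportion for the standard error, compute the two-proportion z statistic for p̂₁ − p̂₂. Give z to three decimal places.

z = 1.966

p̂₁ = 172/1390 = 0.123741, p̂₂ = 74/773 = 0.095731.
Pooled p̂ = (172+74)/(1390+773) = 246/2163 = 0.113731.
SE = √(0.100796 × 0.00201309) = 0.014245.
z = (0.123741 − 0.095731)/0.014245 = 0.028010/0.014245 = 1.966.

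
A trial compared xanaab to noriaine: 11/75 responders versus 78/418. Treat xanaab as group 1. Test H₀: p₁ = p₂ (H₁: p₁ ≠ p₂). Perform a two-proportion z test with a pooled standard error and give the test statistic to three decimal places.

z = -0.828

p̂₁ = 11/75 ≈ 0.14667, p̂₂ = 78/418 ≈ 0.18660.
Pooled p̂ = (11+78)/(75+418) = 89/493 = 0.18053.
SE = √(0.147937 × 0.0157257) = 0.04823.
z = (0.14667 − 0.18660)/0.04823 = -0.03993/0.04823 = -0.828.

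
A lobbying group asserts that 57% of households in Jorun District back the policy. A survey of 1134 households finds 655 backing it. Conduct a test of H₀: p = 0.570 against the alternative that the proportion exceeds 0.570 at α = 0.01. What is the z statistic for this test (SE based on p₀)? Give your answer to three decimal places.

z = 0.517

p̂ = 655/1134 ≈ 0.57760.
SE = √(p₀(1−p₀)/n) = √(0.2451/1134) = 0.01470.
z = (0.57760 − 0.57)/0.01470 = 0.00760/0.01470 = 0.517.
p-value = P(Z > 0.517) ≈ 0.3026. With α = 0.01, fail to reject H₀.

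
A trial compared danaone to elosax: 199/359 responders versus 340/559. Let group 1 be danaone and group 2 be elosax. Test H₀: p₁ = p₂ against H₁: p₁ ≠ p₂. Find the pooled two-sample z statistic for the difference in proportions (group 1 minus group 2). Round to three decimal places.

z = -1.619

p̂₁ = 199/359 = 0.55432, p̂₂ = 340/559 = 0.60823.
Pooled p̂ = (199+340)/(359+559) = 539/918 = 0.58715.
SE = √(p̂(1−p̂)(1/n₁+1/n₂)) = √(0.58715·0.41285·0.00457442) = √(0.00110887) = 0.03330.
z = (0.55432 − 0.60823)/0.03330 = -0.05391/0.03330 = -1.619.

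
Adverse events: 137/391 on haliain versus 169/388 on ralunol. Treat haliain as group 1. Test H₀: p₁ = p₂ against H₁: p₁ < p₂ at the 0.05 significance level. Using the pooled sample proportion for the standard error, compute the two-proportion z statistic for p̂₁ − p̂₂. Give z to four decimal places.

p̂₁ = 137/391 ≈ 0.350384, p̂₂ = 169/388 ≈ 0.435567.
Pooled p̂ = (137+169)/(391+388) = 306/779 = 0.392811.
SE = √(0.238511 × 0.00513486) = 0.034996.
z = (0.350384 − 0.435567)/0.034996 = -0.085183/0.034996 = -2.4341.
p-value = P(Z < -2.434) ≈ 0.0075. With α = 0.05, reject H₀.

z = -2.4341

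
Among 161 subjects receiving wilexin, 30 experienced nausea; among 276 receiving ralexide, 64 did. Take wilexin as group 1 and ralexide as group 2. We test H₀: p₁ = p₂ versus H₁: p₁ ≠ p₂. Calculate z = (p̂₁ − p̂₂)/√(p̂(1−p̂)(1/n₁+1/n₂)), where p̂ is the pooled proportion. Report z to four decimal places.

z = -1.1178

p̂₁ = 30/161 ≈ 0.186335, p̂₂ = 64/276 ≈ 0.231884.
Pooled p̂ = (30+64)/(161+276) = 94/437 = 0.215103.
SE = √(p̂(1−p̂)(1/n₁+1/n₂)) = √(0.215103·0.784897·0.00983437) = √(0.00166037) = 0.040748.
z = (0.186335 − 0.231884)/0.040748 = -0.045549/0.040748 = -1.1178.
p-value = 2·P(Z > 1.118) ≈ 0.2636.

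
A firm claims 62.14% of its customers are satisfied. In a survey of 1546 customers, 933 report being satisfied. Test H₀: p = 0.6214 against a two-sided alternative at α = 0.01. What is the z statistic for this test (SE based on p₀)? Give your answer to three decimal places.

p̂ = 933/1546 = 0.603493.
Under H₀, SE = √(0.6214·0.3786/1546) = √(0.000152175) = 0.012336.
z = (0.603493 − 0.6214)/0.012336 = -0.017907/0.012336 = -1.452.
p-value = 2·P(Z > 1.452) ≈ 0.1466; since p > α = 0.01, fail to reject H₀.

z = -1.452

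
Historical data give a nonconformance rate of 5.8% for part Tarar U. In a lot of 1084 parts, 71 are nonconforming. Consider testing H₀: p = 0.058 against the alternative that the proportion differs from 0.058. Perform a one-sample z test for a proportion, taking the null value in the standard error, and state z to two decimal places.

z = 1.06

p̂ = 71/1084 ≈ 0.0655.
Standard error under H₀: √(0.058×0.942/1084) = 0.0071.
z = (0.0655 − 0.058)/0.0071 = 0.0075/0.0071 = 1.06.
Two-sided p-value ≈ 2·Φ(−1.056) = 0.2909.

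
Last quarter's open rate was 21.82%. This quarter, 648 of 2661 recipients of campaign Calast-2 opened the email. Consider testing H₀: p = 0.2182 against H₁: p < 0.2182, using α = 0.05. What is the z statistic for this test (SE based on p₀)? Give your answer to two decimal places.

p̂ = 648/2661 = 0.2435.
SE = √(p₀(1−p₀)/n) = √(0.17059/2661) = 0.0080.
z = (0.2435 − 0.2182)/0.0080 = 0.0253/0.0080 = 3.16.
p-value = P(Z < 3.162) ≈ 0.9992, so at α = 0.05 we fail to reject H₀.

z = 3.16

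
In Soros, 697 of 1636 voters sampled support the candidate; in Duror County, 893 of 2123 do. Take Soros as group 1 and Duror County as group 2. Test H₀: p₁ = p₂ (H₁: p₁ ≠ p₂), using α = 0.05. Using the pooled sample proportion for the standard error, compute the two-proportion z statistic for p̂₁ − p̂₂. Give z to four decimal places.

p̂₁ = 697/1636 ≈ 0.426039, p̂₂ = 893/2123 ≈ 0.420631.
Pooled p̂ = (697+893)/(1636+2123) = 1590/3759 = 0.422985.
SE = √(p̂(1−p̂)(1/n₁+1/n₂)) = √(0.422985·0.577015·0.00108228) = √(0.00026415) = 0.016253.
z = (0.426039 − 0.420631)/0.016253 = 0.005408/0.016253 = 0.3327.
p-value = 2·P(Z > 0.333) ≈ 0.7393. With α = 0.05, fail to reject H₀.

z = 0.3327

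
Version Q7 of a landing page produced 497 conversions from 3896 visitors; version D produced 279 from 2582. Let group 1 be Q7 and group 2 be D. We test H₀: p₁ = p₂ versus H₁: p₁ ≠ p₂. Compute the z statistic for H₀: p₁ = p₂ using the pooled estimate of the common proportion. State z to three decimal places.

z = 2.368

p̂₁ = 497/3896 = 0.12757, p̂₂ = 279/2582 = 0.10806.
Pooled p̂ = (497+279)/(3896+2582) = 776/6478 = 0.11979.
SE = √(0.10544 × 0.00064397) = 0.00824.
z = (0.12757 − 0.10806)/0.00824 = 0.01951/0.00824 = 2.368.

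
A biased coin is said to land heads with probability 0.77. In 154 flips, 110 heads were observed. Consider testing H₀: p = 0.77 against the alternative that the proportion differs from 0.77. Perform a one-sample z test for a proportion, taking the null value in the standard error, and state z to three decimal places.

p̂ = 110/154 = 0.71429.
Standard error under H₀: √(0.77×0.23/154) = 0.03391.
z = (0.71429 − 0.77)/0.03391 = -0.05571/0.03391 = -1.643.
p-value = 2·P(Z > 1.643) ≈ 0.1004.

z = -1.643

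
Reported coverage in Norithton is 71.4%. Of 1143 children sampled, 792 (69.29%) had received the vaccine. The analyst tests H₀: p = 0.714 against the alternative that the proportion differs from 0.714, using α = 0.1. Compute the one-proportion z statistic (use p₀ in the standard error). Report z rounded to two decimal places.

z = -1.58

p̂ = 792/1143 = 0.69291.
Standard error under H₀: √(0.714×0.286/1143) = 0.01337.
z = (0.69291 − 0.714)/0.01337 = -0.02109/0.01337 = -1.58.
Two-sided p-value ≈ 2·Φ(−1.578) = 0.1147. With α = 0.1, fail to reject H₀.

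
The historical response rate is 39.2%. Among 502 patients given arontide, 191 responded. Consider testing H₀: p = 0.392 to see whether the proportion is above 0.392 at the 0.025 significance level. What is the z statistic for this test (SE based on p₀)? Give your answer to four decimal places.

p̂ = 191/502 = 0.380478.
Standard error under H₀: √(0.392×0.608/502) = 0.021789.
z = (0.380478 − 0.392)/0.021789 = -0.011522/0.021789 = -0.5288.
p-value = P(Z > -0.529) ≈ 0.7015, so at α = 0.025 we fail to reject H₀.

z = -0.5288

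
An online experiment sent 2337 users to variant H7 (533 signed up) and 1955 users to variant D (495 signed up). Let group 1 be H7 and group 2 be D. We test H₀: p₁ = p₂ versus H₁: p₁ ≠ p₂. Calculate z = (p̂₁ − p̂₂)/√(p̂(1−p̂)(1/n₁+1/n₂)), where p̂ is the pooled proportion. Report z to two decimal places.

p̂₁ = 533/2337 = 0.2281, p̂₂ = 495/1955 = 0.2532.
Pooled p̂ = (533+495)/(2337+1955) = 1028/4292 = 0.2395.
SE = √(p̂(1−p̂)(1/n₁+1/n₂)) = √(0.2395·0.7605·0.000939408) = √(0.000171111) = 0.0131.
z = (0.2281 − 0.2532)/0.0131 = -0.0251/0.0131 = -1.92.

z = -1.92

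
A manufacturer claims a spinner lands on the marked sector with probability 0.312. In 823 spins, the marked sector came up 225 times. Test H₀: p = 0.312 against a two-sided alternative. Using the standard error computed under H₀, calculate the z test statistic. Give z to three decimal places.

z = -2.391

p̂ = 225/823 = 0.27339.
SE = √(p₀(1−p₀)/n) = √(0.21466/823) = 0.01615.
z = (0.27339 − 0.312)/0.01615 = -0.03861/0.01615 = -2.391.
Two-sided p-value ≈ 2·Φ(−2.391) = 0.0168.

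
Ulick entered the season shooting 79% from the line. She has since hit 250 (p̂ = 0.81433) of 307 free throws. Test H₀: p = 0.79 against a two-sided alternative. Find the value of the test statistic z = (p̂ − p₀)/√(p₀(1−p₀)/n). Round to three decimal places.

p̂ = 250/307 = 0.814332.
Standard error under H₀: √(0.79×0.21/307) = 0.023246.
z = (0.814332 − 0.79)/0.023246 = 0.024332/0.023246 = 1.047.
p-value = 2·P(Z > 1.047) ≈ 0.2952.

z = 1.047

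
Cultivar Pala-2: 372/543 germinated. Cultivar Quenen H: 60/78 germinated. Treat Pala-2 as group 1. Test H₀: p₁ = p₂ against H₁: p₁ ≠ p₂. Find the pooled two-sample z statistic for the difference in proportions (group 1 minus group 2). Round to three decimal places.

p̂₁ = 372/543 = 0.68508, p̂₂ = 60/78 = 0.76923.
Pooled p̂ = (372+60)/(543+78) = 432/621 = 0.69565.
SE = √(p̂(1−p̂)(1/n₁+1/n₂)) = √(0.69565·0.30435·0.0146621) = √(0.00310427) = 0.05572.
z = (0.68508 − 0.76923)/0.05572 = -0.08415/0.05572 = -1.510.

z = -1.510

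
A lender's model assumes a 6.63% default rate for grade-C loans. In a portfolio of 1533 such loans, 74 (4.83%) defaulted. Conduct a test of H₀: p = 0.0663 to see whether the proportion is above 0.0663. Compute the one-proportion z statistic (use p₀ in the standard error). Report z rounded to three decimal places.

p̂ = 74/1533 = 0.048271.
SE = √(p₀(1−p₀)/n) = √(0.061904/1533) = 0.006355.
z = (0.048271 − 0.0663)/0.006355 = -0.018029/0.006355 = -2.837.
p-value = P(Z > -2.837) ≈ 0.9977.

z = -2.837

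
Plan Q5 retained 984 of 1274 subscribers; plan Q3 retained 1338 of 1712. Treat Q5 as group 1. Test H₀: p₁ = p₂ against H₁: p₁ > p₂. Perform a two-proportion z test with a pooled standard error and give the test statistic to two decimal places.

z = -0.60

p̂₁ = 984/1274 = 0.77237, p̂₂ = 1338/1712 = 0.78154.
Pooled p̂ = (984+1338)/(1274+1712) = 2322/2986 = 0.77763.
SE = √(p̂(1−p̂)(1/n₁+1/n₂)) = √(0.77763·0.22237·0.00136904) = √(0.000236738) = 0.01539.
z = (0.77237 − 0.78154)/0.01539 = -0.00917/0.01539 = -0.60.
p-value = P(Z > -0.596) ≈ 0.7244.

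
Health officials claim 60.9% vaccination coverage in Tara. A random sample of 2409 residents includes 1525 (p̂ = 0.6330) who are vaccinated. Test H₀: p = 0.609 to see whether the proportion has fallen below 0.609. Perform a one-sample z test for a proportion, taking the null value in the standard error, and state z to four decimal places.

p̂ = 1525/2409 ≈ 0.633043.
Standard error under H₀: √(0.609×0.391/2409) = 0.009942.
z = (0.633043 − 0.609)/0.009942 = 0.024043/0.009942 = 2.4183.

z = 2.4183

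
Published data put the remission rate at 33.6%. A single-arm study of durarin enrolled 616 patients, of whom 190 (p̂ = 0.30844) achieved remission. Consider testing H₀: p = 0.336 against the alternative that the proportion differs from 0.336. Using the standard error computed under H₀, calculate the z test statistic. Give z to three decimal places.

p̂ = 190/616 ≈ 0.30844.
Under H₀, SE = √(0.336·0.664/616) = √(0.000362182) = 0.01903.
z = (0.30844 − 0.336)/0.01903 = -0.02756/0.01903 = -1.448.

z = -1.448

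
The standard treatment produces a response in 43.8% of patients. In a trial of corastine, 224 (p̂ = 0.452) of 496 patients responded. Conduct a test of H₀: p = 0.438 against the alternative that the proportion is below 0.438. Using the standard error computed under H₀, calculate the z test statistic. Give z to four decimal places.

p̂ = 224/496 = 0.451613.
Under H₀, SE = √(0.438·0.562/496) = √(0.000496282) = 0.022277.
z = (0.451613 − 0.438)/0.022277 = 0.013613/0.022277 = 0.6111.

z = 0.6111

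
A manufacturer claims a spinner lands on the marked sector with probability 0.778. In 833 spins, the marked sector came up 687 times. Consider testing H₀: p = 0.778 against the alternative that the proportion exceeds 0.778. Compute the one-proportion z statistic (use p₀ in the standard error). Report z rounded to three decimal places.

z = 3.245

p̂ = 687/833 = 0.82473.
SE = √(p₀(1−p₀)/n) = √(0.17272/833) = 0.01440.
z = (0.82473 − 0.778)/0.01440 = 0.04673/0.01440 = 3.245.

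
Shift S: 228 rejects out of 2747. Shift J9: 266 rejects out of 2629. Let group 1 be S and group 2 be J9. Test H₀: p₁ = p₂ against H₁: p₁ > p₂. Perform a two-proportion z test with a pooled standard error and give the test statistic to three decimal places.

z = -2.307

p̂₁ = 228/2747 ≈ 0.08300, p̂₂ = 266/2629 ≈ 0.10118.
Pooled p̂ = (228+266)/(2747+2629) = 494/5376 = 0.09189.
SE = √(p̂(1−p̂)(1/n₁+1/n₂)) = √(0.09189·0.90811·0.000744406) = √(6.21178e-05) = 0.00788.
z = (0.08300 − 0.10118)/0.00788 = -0.01818/0.00788 = -2.307.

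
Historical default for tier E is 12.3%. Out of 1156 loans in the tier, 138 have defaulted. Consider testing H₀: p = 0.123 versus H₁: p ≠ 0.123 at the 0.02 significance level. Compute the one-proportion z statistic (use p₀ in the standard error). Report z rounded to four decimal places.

p̂ = 138/1156 ≈ 0.1193772.
Under H₀, SE = √(0.123·0.877/1156) = √(9.3314e-05) = 0.0096599.
z = (0.1193772 − 0.123)/0.0096599 = -0.0036228/0.0096599 = -0.3750.
p-value = 2·P(Z > 0.375) ≈ 0.7076; since p > α = 0.02, fail to reject H₀.

z = -0.3750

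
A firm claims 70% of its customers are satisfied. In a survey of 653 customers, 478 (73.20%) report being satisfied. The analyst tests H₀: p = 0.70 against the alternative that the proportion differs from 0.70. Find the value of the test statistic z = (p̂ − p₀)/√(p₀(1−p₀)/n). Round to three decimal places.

z = 1.785

p̂ = 478/653 = 0.73201.
Standard error under H₀: √(0.7×0.3/653) = 0.01793.
z = (0.73201 − 0.7)/0.01793 = 0.03201/0.01793 = 1.785.
Two-sided p-value ≈ 2·Φ(−1.785) = 0.0743.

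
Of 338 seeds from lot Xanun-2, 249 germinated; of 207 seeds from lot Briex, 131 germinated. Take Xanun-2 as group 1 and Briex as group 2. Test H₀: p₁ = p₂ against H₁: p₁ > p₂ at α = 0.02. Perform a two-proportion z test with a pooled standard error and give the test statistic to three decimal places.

p̂₁ = 249/338 ≈ 0.73669, p̂₂ = 131/207 ≈ 0.63285.
Pooled p̂ = (249+131)/(338+207) = 380/545 = 0.69725.
SE = √(p̂(1−p̂)(1/n₁+1/n₂)) = √(0.69725·0.30275·0.0077895) = √(0.00164431) = 0.04055.
z = (0.73669 − 0.63285)/0.04055 = 0.10384/0.04055 = 2.561.
p-value = P(Z > 2.561) ≈ 0.0052, so at α = 0.02 we reject H₀.

z = 2.561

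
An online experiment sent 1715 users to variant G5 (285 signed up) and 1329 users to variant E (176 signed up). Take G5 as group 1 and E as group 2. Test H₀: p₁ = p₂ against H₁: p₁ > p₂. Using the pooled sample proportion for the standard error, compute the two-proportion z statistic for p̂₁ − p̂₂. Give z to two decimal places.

p̂₁ = 285/1715 ≈ 0.1662, p̂₂ = 176/1329 ≈ 0.1324.
Pooled p̂ = (285+176)/(1715+1329) = 461/3044 = 0.1514.
SE = √(0.12851 × 0.00133554) = 0.0131.
z = (0.1662 − 0.1324)/0.0131 = 0.0338/0.0131 = 2.58.

z = 2.58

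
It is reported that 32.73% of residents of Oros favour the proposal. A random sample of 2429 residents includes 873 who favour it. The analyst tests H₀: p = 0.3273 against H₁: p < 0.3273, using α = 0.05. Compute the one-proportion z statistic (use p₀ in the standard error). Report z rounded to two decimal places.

z = 3.37

p̂ = 873/2429 ≈ 0.35941.
Standard error under H₀: √(0.3273×0.6727/2429) = 0.00952.
z = (0.35941 − 0.3273)/0.00952 = 0.03211/0.00952 = 3.37.
p-value = P(Z < 3.372) ≈ 0.9996, so at α = 0.05 we fail to reject H₀.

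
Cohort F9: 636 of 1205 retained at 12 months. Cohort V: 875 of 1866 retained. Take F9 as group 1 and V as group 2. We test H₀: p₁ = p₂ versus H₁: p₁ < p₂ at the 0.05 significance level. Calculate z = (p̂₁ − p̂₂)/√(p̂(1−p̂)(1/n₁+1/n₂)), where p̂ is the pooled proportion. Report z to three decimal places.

p̂₁ = 636/1205 ≈ 0.527801, p̂₂ = 875/1866 ≈ 0.468917.
Pooled p̂ = (636+875)/(1205+1866) = 1511/3071 = 0.492022.
SE = √(0.249936 × 0.00136578) = 0.018476.
z = (0.527801 − 0.468917)/0.018476 = 0.058884/0.018476 = 3.187.
p-value = P(Z < 3.187) ≈ 0.9993, so at α = 0.05 we fail to reject H₀.

z = 3.187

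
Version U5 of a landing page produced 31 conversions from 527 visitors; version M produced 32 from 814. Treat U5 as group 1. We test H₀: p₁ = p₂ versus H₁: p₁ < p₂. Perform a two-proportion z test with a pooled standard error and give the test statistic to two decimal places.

p̂₁ = 31/527 = 0.0588, p̂₂ = 32/814 = 0.0393.
Pooled p̂ = (31+32)/(527+814) = 63/1341 = 0.0470.
SE = √(p̂(1−p̂)(1/n₁+1/n₂)) = √(0.0470·0.9530·0.00312603) = √(0.000139961) = 0.0118.
z = (0.0588 − 0.0393)/0.0118 = 0.0195/0.0118 = 1.65.

z = 1.65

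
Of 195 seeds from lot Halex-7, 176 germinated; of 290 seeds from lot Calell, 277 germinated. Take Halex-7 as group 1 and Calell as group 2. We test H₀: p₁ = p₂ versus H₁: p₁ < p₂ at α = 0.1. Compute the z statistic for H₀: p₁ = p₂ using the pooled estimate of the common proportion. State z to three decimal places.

p̂₁ = 176/195 = 0.90256, p̂₂ = 277/290 = 0.95517.
Pooled p̂ = (176+277)/(195+290) = 453/485 = 0.93402.
SE = √(p̂(1−p̂)(1/n₁+1/n₂)) = √(0.93402·0.06598·0.00857648) = √(0.000528535) = 0.02299.
z = (0.90256 − 0.95517)/0.02299 = -0.05261/0.02299 = -2.288.
p-value = P(Z < -2.288) ≈ 0.0111. With α = 0.1, reject H₀.

z = -2.288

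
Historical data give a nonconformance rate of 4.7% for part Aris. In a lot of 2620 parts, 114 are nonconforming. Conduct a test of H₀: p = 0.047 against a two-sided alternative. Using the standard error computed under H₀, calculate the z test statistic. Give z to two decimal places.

p̂ = 114/2620 ≈ 0.043511.
Standard error under H₀: √(0.047×0.953/2620) = 0.004135.
z = (0.043511 − 0.047)/0.004135 = -0.003489/0.004135 = -0.84.

z = -0.84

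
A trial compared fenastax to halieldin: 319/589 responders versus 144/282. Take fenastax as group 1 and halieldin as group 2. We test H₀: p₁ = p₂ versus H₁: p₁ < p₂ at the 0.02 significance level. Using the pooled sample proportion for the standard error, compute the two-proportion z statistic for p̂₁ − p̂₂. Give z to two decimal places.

z = 0.86

p̂₁ = 319/589 ≈ 0.5416, p̂₂ = 144/282 ≈ 0.5106.
Pooled p̂ = (319+144)/(589+282) = 463/871 = 0.5316.
SE = √(0.249003 × 0.00524389) = 0.0361.
z = (0.5416 − 0.5106)/0.0361 = 0.0310/0.0361 = 0.86.
p-value = P(Z < 0.857) ≈ 0.8042, so at α = 0.02 we fail to reject H₀.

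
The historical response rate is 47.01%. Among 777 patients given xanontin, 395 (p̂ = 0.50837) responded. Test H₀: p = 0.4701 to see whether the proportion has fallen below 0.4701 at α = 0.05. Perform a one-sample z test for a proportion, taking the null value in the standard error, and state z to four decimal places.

p̂ = 395/777 ≈ 0.5083655.
SE = √(p₀(1−p₀)/n) = √(0.24911/777) = 0.0179053.
z = (0.5083655 − 0.4701)/0.0179053 = 0.0382655/0.0179053 = 2.1371.
p-value = P(Z < 2.137) ≈ 0.9837; since p > α = 0.05, fail to reject H₀.

z = 2.1371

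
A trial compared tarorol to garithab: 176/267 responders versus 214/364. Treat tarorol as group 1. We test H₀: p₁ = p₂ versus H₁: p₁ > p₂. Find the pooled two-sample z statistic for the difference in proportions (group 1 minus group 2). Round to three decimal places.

p̂₁ = 176/267 ≈ 0.65918, p̂₂ = 214/364 ≈ 0.58791.
Pooled p̂ = (176+214)/(267+364) = 390/631 = 0.61807.
SE = √(0.23606 × 0.00649257) = 0.03915.
z = (0.65918 − 0.58791)/0.03915 = 0.07127/0.03915 = 1.820.
p-value = P(Z > 1.820) ≈ 0.0344.

z = 1.820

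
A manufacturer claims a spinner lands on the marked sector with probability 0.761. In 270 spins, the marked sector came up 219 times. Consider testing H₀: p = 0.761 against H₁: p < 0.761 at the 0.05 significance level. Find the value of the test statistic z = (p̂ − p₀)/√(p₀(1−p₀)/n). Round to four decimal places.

z = 1.9307

p̂ = 219/270 = 0.8111111.
Standard error under H₀: √(0.761×0.239/270) = 0.0259543.
z = (0.8111111 − 0.761)/0.0259543 = 0.0501111/0.0259543 = 1.9307.
p-value = P(Z < 1.931) ≈ 0.9732. With α = 0.05, fail to reject H₀.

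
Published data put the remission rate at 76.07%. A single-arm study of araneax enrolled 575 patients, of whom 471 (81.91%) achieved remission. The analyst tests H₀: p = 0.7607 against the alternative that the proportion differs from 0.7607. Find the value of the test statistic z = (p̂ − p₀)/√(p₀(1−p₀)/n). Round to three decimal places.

z = 3.284

p̂ = 471/575 = 0.81913.
Standard error under H₀: √(0.7607×0.2393/575) = 0.01779.
z = (0.81913 − 0.7607)/0.01779 = 0.05843/0.01779 = 3.284.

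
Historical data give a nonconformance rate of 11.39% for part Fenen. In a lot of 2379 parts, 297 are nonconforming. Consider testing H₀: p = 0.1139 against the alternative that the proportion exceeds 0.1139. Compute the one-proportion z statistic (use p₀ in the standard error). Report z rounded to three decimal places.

z = 1.680

p̂ = 297/2379 ≈ 0.12484.
Under H₀, SE = √(0.1139·0.8861/2379) = √(4.2424e-05) = 0.00651.
z = (0.12484 − 0.1139)/0.00651 = 0.01094/0.00651 = 1.680.
p-value = P(Z > 1.680) ≈ 0.0465.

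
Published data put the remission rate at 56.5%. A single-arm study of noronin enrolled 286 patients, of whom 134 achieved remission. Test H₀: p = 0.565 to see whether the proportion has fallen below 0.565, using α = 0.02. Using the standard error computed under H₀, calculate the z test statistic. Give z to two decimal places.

z = -3.29

p̂ = 134/286 ≈ 0.4685.
Standard error under H₀: √(0.565×0.435/286) = 0.0293.
z = (0.4685 − 0.565)/0.0293 = -0.0965/0.0293 = -3.29.
p-value = P(Z < -3.291) ≈ 0.0005; since p < α = 0.02, reject H₀.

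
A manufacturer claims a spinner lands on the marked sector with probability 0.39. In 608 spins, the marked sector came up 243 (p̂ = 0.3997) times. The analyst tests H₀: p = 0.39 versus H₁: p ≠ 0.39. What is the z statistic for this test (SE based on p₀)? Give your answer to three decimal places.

p̂ = 243/608 = 0.39967.
Under H₀, SE = √(0.39·0.61/608) = √(0.000391283) = 0.01978.
z = (0.39967 − 0.39)/0.01978 = 0.00967/0.01978 = 0.489.

z = 0.489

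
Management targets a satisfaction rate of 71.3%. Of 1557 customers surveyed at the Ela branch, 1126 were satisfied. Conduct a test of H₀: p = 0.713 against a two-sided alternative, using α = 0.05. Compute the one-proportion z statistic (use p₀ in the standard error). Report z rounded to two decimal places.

z = 0.89

p̂ = 1126/1557 ≈ 0.7232.
Under H₀, SE = √(0.713·0.287/1557) = √(0.000131426) = 0.0115.
z = (0.7232 − 0.713)/0.0115 = 0.0102/0.0115 = 0.89.
Two-sided p-value ≈ 2·Φ(−0.888) = 0.3743. With α = 0.05, fail to reject H₀.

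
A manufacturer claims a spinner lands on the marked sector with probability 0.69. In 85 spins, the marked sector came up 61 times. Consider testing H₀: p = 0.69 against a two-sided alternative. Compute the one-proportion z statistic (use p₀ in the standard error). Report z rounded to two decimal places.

z = 0.55

p̂ = 61/85 ≈ 0.7176.
Standard error under H₀: √(0.69×0.31/85) = 0.0502.
z = (0.7176 − 0.69)/0.0502 = 0.0276/0.0502 = 0.55.
Two-sided p-value ≈ 2·Φ(−0.551) = 0.5815.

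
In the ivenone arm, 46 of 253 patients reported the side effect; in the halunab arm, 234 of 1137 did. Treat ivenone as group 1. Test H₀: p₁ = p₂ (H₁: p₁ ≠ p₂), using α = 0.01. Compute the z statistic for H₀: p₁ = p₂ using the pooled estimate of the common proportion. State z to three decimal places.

z = -0.860

p̂₁ = 46/253 = 0.18182, p̂₂ = 234/1137 = 0.20580.
Pooled p̂ = (46+234)/(253+1137) = 280/1390 = 0.20144.
SE = √(0.160861 × 0.00483208) = 0.02788.
z = (0.18182 − 0.20580)/0.02788 = -0.02398/0.02788 = -0.860.
p-value = 2·P(Z > 0.860) ≈ 0.3896. With α = 0.01, fail to reject H₀.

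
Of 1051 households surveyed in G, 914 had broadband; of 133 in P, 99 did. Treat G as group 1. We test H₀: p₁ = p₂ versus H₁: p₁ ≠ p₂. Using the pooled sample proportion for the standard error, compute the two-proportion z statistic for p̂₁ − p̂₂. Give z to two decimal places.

p̂₁ = 914/1051 ≈ 0.86965, p̂₂ = 99/133 ≈ 0.74436.
Pooled p̂ = (914+99)/(1051+133) = 1013/1184 = 0.85557.
SE = √(p̂(1−p̂)(1/n₁+1/n₂)) = √(0.85557·0.14443·0.00847027) = √(0.00104665) = 0.03235.
z = (0.86965 − 0.74436)/0.03235 = 0.12529/0.03235 = 3.87.

z = 3.87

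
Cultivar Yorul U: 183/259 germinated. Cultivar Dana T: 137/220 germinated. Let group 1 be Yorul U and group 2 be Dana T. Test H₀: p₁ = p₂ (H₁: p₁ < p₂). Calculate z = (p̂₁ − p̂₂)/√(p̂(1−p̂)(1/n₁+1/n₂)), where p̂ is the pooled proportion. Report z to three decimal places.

z = 1.942

p̂₁ = 183/259 ≈ 0.706564, p̂₂ = 137/220 ≈ 0.622727.
Pooled p̂ = (183+137)/(259+220) = 320/479 = 0.668058.
SE = √(0.221756 × 0.00840646) = 0.043176.
z = (0.706564 − 0.622727)/0.043176 = 0.083837/0.043176 = 1.942.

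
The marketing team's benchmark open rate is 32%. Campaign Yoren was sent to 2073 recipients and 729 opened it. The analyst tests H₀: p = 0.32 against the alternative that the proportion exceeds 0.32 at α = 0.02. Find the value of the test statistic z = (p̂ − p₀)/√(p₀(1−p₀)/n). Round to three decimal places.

p̂ = 729/2073 ≈ 0.351664.
Under H₀, SE = √(0.32·0.68/2073) = √(0.000104969) = 0.010245.
z = (0.351664 − 0.32)/0.010245 = 0.031664/0.010245 = 3.091.
p-value = P(Z > 3.091) ≈ 0.0010, so at α = 0.02 we reject H₀.

z = 3.091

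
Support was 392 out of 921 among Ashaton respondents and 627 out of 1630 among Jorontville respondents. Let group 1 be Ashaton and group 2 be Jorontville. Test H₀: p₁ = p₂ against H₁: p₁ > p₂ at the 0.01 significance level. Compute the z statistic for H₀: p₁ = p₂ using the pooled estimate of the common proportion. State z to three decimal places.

z = 2.029

p̂₁ = 392/921 ≈ 0.42562, p̂₂ = 627/1630 ≈ 0.38466.
Pooled p̂ = (392+627)/(921+1630) = 1019/2551 = 0.39945.
SE = √(0.23989 × 0.00169927) = 0.02019.
z = (0.42562 − 0.38466)/0.02019 = 0.04096/0.02019 = 2.029.
p-value = P(Z > 2.029) ≈ 0.0212, so at α = 0.01 we fail to reject H₀.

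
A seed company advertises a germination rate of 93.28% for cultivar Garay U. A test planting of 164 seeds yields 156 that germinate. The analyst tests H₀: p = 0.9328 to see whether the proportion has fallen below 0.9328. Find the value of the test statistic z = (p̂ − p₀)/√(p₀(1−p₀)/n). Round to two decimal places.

p̂ = 156/164 ≈ 0.9512.
Under H₀, SE = √(0.9328·0.0672/164) = √(0.00038222) = 0.0196.
z = (0.9512 − 0.9328)/0.0196 = 0.0184/0.0196 = 0.94.
p-value = P(Z < 0.942) ≈ 0.8269.

z = 0.94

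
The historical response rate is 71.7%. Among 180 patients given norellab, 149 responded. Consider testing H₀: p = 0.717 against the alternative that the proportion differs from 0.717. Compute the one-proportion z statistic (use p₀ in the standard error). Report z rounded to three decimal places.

z = 3.299

p̂ = 149/180 ≈ 0.82778.
Standard error under H₀: √(0.717×0.283/180) = 0.03358.
z = (0.82778 − 0.717)/0.03358 = 0.11078/0.03358 = 3.299.
p-value = 2·P(Z > 3.299) ≈ 0.0010.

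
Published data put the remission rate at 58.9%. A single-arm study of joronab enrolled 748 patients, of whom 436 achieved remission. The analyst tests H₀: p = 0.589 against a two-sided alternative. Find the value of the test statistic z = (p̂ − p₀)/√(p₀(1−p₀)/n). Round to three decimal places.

z = -0.340

p̂ = 436/748 = 0.58289.
SE = √(p₀(1−p₀)/n) = √(0.24208/748) = 0.01799.
z = (0.58289 − 0.589)/0.01799 = -0.00611/0.01799 = -0.340.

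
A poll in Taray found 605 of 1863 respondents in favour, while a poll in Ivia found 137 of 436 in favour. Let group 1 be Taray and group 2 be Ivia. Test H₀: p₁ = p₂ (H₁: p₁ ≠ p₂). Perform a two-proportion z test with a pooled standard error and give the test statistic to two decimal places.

p̂₁ = 605/1863 ≈ 0.3247, p̂₂ = 137/436 ≈ 0.3142.
Pooled p̂ = (605+137)/(1863+436) = 742/2299 = 0.3227.
SE = √(0.218582 × 0.00283035) = 0.0249.
z = (0.3247 − 0.3142)/0.0249 = 0.0105/0.0249 = 0.42.
p-value = 2·P(Z > 0.423) ≈ 0.6722.

z = 0.42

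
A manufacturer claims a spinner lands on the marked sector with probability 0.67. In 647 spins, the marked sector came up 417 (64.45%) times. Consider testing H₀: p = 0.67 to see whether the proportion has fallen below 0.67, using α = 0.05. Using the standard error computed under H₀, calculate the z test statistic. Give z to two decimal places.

z = -1.38

p̂ = 417/647 ≈ 0.6445.
SE = √(p₀(1−p₀)/n) = √(0.2211/647) = 0.0185.
z = (0.6445 − 0.67)/0.0185 = -0.0255/0.0185 = -1.38.
p-value = P(Z < -1.379) ≈ 0.0840. With α = 0.05, fail to reject H₀.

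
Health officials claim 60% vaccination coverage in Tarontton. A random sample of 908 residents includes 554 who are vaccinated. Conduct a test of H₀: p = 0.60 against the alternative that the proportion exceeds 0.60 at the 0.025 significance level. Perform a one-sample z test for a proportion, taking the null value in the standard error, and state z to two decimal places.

p̂ = 554/908 = 0.6101.
SE = √(p₀(1−p₀)/n) = √(0.24/908) = 0.0163.
z = (0.6101 − 0.6)/0.0163 = 0.0101/0.0163 = 0.62.
p-value = P(Z > 0.623) ≈ 0.2666, so at α = 0.025 we fail to reject H₀.

z = 0.62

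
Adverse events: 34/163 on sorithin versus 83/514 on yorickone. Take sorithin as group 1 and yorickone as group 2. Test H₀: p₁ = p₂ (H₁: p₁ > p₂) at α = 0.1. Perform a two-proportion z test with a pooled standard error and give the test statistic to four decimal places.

z = 1.3861

p̂₁ = 34/163 = 0.208589, p̂₂ = 83/514 = 0.161479.
Pooled p̂ = (34+83)/(163+514) = 117/677 = 0.172821.
SE = √(p̂(1−p̂)(1/n₁+1/n₂)) = √(0.172821·0.827179·0.00808049) = √(0.00115514) = 0.033987.
z = (0.208589 − 0.161479)/0.033987 = 0.047110/0.033987 = 1.3861.
p-value = P(Z > 1.386) ≈ 0.0829. With α = 0.1, reject H₀.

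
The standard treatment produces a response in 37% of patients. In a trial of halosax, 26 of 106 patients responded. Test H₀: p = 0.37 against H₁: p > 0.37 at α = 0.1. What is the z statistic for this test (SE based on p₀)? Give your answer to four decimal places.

z = -2.6595

p̂ = 26/106 ≈ 0.2452830.
Under H₀, SE = √(0.37·0.63/106) = √(0.00219906) = 0.0468941.
z = (0.2452830 − 0.37)/0.0468941 = -0.1247170/0.0468941 = -2.6595.
p-value = P(Z > -2.660) ≈ 0.9961, so at α = 0.1 we fail to reject H₀.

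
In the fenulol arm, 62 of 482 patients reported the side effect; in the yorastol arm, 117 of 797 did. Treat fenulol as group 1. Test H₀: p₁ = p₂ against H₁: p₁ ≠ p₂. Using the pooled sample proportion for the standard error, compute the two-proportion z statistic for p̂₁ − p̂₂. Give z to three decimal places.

p̂₁ = 62/482 = 0.12863, p̂₂ = 117/797 = 0.14680.
Pooled p̂ = (62+117)/(482+797) = 179/1279 = 0.13995.
SE = √(0.120366 × 0.00332939) = 0.02002.
z = (0.12863 − 0.14680)/0.02002 = -0.01817/0.02002 = -0.908.

z = -0.908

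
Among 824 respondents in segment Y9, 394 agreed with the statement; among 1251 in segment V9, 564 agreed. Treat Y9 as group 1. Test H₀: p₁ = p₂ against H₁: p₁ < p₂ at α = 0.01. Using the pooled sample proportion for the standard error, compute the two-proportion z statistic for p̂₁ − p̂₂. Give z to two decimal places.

p̂₁ = 394/824 = 0.4782, p̂₂ = 564/1251 = 0.4508.
Pooled p̂ = (394+564)/(824+1251) = 958/2075 = 0.4617.
SE = √(0.248532 × 0.00201295) = 0.0224.
z = (0.4782 − 0.4508)/0.0224 = 0.0274/0.0224 = 1.22.
p-value = P(Z < 1.221) ≈ 0.8890, so at α = 0.01 we fail to reject H₀.

z = 1.22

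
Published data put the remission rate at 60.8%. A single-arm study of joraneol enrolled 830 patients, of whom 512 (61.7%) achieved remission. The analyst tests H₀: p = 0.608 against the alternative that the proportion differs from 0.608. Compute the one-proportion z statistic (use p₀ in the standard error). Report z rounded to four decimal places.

z = 0.5233

p̂ = 512/830 ≈ 0.616867.
Under H₀, SE = √(0.608·0.392/830) = √(0.000287152) = 0.016946.
z = (0.616867 − 0.608)/0.016946 = 0.008867/0.016946 = 0.5233.
p-value = 2·P(Z > 0.523) ≈ 0.6008.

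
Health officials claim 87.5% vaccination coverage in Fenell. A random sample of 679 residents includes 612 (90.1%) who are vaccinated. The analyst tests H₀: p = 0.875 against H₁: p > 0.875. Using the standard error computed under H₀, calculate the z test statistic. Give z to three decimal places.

p̂ = 612/679 ≈ 0.901325.
Under H₀, SE = √(0.875·0.125/679) = √(0.000161082) = 0.012692.
z = (0.901325 − 0.875)/0.012692 = 0.026325/0.012692 = 2.074.
p-value = P(Z > 2.074) ≈ 0.0190.

z = 2.074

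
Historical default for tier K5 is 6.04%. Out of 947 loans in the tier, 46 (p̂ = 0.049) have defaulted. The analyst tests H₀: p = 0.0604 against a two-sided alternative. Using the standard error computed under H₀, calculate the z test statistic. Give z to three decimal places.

p̂ = 46/947 = 0.04857.
Standard error under H₀: √(0.0604×0.9396/947) = 0.00774.
z = (0.04857 − 0.0604)/0.00774 = -0.01183/0.00774 = -1.528.
p-value = 2·P(Z > 1.528) ≈ 0.1266.

z = -1.528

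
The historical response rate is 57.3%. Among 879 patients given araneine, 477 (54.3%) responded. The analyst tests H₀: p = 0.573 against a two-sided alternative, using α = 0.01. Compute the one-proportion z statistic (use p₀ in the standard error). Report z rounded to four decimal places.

z = -1.8184

p̂ = 477/879 = 0.542662.
SE = √(p₀(1−p₀)/n) = √(0.24467/879) = 0.016684.
z = (0.542662 − 0.573)/0.016684 = -0.030338/0.016684 = -1.8184.
Two-sided p-value ≈ 2·Φ(−1.818) = 0.0690, so at α = 0.01 we fail to reject H₀.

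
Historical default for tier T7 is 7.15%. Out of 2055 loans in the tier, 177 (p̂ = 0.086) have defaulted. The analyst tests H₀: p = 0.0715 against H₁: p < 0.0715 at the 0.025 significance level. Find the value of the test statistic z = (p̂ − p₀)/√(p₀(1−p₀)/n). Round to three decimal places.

p̂ = 177/2055 = 0.086131.
Standard error under H₀: √(0.0715×0.9285/2055) = 0.005684.
z = (0.086131 − 0.0715)/0.005684 = 0.014631/0.005684 = 2.574.
p-value = P(Z < 2.574) ≈ 0.9950; since p > α = 0.025, fail to reject H₀.

z = 2.574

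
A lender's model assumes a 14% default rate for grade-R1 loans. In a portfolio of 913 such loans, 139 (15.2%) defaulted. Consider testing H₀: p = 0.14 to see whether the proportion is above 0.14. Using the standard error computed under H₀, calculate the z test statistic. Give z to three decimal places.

p̂ = 139/913 = 0.152245.
Standard error under H₀: √(0.14×0.86/913) = 0.011484.
z = (0.152245 − 0.14)/0.011484 = 0.012245/0.011484 = 1.066.
p-value = P(Z > 1.066) ≈ 0.1431.

z = 1.066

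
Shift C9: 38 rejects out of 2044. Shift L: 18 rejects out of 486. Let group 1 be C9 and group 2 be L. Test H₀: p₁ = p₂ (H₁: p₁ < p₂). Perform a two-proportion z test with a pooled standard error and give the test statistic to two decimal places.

p̂₁ = 38/2044 = 0.018591, p̂₂ = 18/486 = 0.037037.
Pooled p̂ = (38+18)/(2044+486) = 56/2530 = 0.022134.
SE = √(p̂(1−p̂)(1/n₁+1/n₂)) = √(0.022134·0.977866·0.00254685) = √(5.51252e-05) = 0.007425.
z = (0.018591 − 0.037037)/0.007425 = -0.018446/0.007425 = -2.48.
p-value = P(Z < -2.484) ≈ 0.0065.

z = -2.48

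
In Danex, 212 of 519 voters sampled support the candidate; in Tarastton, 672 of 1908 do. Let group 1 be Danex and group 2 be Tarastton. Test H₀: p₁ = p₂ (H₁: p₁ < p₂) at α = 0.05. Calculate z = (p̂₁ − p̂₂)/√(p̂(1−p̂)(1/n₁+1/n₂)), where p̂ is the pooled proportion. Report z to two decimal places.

z = 2.36

p̂₁ = 212/519 = 0.40848, p̂₂ = 672/1908 = 0.35220.
Pooled p̂ = (212+672)/(519+1908) = 884/2427 = 0.36424.
SE = √(p̂(1−p̂)(1/n₁+1/n₂)) = √(0.36424·0.63576·0.00245089) = √(0.000567548) = 0.02382.
z = (0.40848 − 0.35220)/0.02382 = 0.05628/0.02382 = 2.36.
p-value = P(Z < 2.362) ≈ 0.9909. With α = 0.05, fail to reject H₀.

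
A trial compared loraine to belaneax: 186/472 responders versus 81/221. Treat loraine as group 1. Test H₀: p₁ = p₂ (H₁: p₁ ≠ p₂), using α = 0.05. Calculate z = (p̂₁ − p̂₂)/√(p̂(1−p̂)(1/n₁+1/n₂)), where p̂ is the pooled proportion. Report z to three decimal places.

z = 0.695

p̂₁ = 186/472 ≈ 0.394068, p̂₂ = 81/221 ≈ 0.366516.
Pooled p̂ = (186+81)/(472+221) = 267/693 = 0.385281.
SE = √(0.23684 × 0.00664353) = 0.039667.
z = (0.394068 − 0.366516)/0.039667 = 0.027552/0.039667 = 0.695.
Two-sided p-value ≈ 2·Φ(−0.695) = 0.4873, so at α = 0.05 we fail to reject H₀.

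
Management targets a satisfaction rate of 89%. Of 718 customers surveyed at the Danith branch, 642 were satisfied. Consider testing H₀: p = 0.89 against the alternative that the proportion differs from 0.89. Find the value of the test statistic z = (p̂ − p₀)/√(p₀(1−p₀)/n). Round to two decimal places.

p̂ = 642/718 ≈ 0.8942.
SE = √(p₀(1−p₀)/n) = √(0.0979/718) = 0.0117.
z = (0.8942 − 0.89)/0.0117 = 0.0042/0.0117 = 0.36.

z = 0.36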